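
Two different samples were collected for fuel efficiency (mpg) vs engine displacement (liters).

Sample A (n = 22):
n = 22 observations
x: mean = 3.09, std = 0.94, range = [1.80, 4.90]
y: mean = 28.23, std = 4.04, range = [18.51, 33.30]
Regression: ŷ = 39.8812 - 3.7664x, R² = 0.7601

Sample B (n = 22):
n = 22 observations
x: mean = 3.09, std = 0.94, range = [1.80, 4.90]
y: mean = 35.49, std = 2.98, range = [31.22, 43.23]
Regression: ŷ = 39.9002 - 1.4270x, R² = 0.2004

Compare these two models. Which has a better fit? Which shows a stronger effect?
Model A has the better fit (R² = 0.7601 vs 0.2004). Model A shows the stronger effect (|β₁| = 3.7664 vs 1.4270).

Model Comparison:

Fit — compare R²:
- Model A: R² = 0.7601 → 76.01% of variance in fuel efficiency explained
- Model B: R² = 0.2004 → 20.04% of variance in fuel efficiency explained
- 0.7601 > 0.2004 → Model A has the better fit

Effect size (slope magnitude):
- Model A: β₁ = -3.7664 → predicted fuel efficiency falls 3.7664 mpg per additional liter of engine displacement
- Model B: β₁ = -1.4270 → predicted fuel efficiency falls 1.4270 mpg per additional liter of engine displacement
- |-3.7664| > |-1.4270| → Model A shows the stronger marginal effect

Note: A better fit (higher R²) doesn't necessarily mean a more important relationship.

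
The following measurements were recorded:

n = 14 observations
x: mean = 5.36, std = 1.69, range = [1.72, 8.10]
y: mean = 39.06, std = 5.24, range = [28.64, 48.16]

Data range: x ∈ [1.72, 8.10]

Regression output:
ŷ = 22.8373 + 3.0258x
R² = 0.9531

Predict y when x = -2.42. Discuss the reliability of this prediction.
ŷ = 15.5149, but this is extrapolation (below the data range [1.72, 8.10]) and may be unreliable.

Prediction calculation:
ŷ = 22.8373 + 3.0258 × (-2.42)
ŷ = 15.5149

Reliability:
- Data range: x ∈ [1.72, 8.10]
- Prediction point: x = -2.42 is 4.14 units below the observed range → this is EXTRAPOLATION, not interpolation

Why that matters here:
- There are no observations near this x to validate the fitted line there
- Real relationships often flatten, saturate, or turn nonlinear at extremes

A defensible statement: 'if the linear trend continued to x = -2.42, y would be about 15.5149' — the premise is untested.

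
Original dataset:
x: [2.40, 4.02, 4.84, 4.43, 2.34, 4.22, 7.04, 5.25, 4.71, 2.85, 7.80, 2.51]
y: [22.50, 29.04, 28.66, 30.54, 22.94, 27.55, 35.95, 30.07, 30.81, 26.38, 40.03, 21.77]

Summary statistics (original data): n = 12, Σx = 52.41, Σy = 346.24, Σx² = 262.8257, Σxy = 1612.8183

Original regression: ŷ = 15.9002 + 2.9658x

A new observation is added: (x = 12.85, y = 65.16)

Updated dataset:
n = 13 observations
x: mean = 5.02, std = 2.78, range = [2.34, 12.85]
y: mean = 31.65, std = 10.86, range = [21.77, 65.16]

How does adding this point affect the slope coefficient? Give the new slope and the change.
The slope changes from 2.9658 to 3.8358 (change of +0.8700, or +29.3%).

x = 12.85 lies well outside the original x-range [2.34, 7.80] (x̄ ≈ 4.37), so this observation has high leverage and can move the slope substantially.

Step 1: Update the sums with the new point (n goes from 12 to 13)
Σx  = 52.41 + 12.85 = 65.26
Σy  = 346.24 + 65.16 = 411.40
Σx² = 262.8257 + 12.85² = 262.8257 + 165.1225 = 427.9482
Σxy = 1612.8183 + 12.85×65.16 = 1612.8183 + 837.3060 = 2450.1243

Step 2: Recompute the slope with b₁ = (nΣxy − ΣxΣy) / (nΣx² − (Σx)²)
Numerator   = 13×2450.1243 − 65.26×411.40 = 31851.6159 − 26847.9640 = 5003.6519
Denominator = 13×427.9482 − 65.26² = 5563.3266 − 4258.8676 = 1304.4590
b₁(new) = 5003.6519 / 1304.4590 = 3.8358

(Same formula on the original sums: (12×1612.8183 − 52.41×346.24) / (12×262.8257 − 52.41²) = 1207.3812 / 407.1003 = 2.9658, matching the given fit.)

Step 3: Change in slope
Δβ₁ = 3.8358 − 2.9658 = +0.8700
Relative change = +0.8700 / 2.9658 × 100% = +29.3%
→ the slope increases when the point is added.

Because the point sits above the extension of the original line at a high-leverage x, it tilts the fit up.
In practice: refit with and without it and report both if conclusions differ; examine leverage (hᵢ) and Cook's distance rather than deleting it automatically.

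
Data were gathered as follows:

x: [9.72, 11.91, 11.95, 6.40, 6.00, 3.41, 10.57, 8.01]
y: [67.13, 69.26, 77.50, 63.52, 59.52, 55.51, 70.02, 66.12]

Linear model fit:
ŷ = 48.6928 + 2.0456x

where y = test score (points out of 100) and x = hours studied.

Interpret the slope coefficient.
For each additional hour of study time, predicted test score increases by approximately 2.0456 points.

The slope β₁ = 2.0456 gives the rate at which the fitted test score changes with study time.

Interpretation:
- Study time up by 1 hour → predicted test score increases by 2.0456 points
- The effect is assumed constant over the observed range of x (linearity)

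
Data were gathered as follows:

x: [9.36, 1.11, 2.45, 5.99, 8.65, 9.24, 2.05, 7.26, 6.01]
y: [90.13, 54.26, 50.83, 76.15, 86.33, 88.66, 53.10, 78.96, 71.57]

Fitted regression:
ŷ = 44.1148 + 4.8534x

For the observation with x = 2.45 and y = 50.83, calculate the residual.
Residual = -5.1756

The residual is the difference between the actual value and the predicted value:

Residual = y - ŷ

Step 1: Calculate predicted value
ŷ = 44.1148 + 4.8534 × 2.45
ŷ = 56.0056

Step 2: Calculate residual
Residual = 50.83 - 56.0056
Residual = -5.1756

The residual is negative, so the observed y = 50.83 sits below the regression line (the line overestimates it by 5.1756).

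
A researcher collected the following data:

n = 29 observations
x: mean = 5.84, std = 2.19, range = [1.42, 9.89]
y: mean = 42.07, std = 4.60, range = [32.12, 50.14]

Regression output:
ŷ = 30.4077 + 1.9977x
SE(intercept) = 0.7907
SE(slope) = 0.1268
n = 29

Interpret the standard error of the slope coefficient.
The slope 1.9977 is pinned down to within about ±0.1268 (one SE) by these data — relative uncertainty 6.3%, i.e. precise.

SE(β̂₁) = 0.1268 says: if we drew many samples of n = 29 from the same population and refit each time, the fitted slopes would scatter with a standard deviation of roughly 0.1268 around the true β₁.

Relative precision:
- SE / |β̂₁| = 0.1268 / 1.9977 = 6.3%
- Rule of thumb (under 20%: precise; 20% to under 50%: moderately precise; 50% or more: imprecise) → precise

Rough 95% range (±2 SE): 1.9977 ± 0.2536 → (1.7441, 2.2513).

What drives SE(β̂₁): wider spread of x values → smaller SE; larger n (here n = 29) → smaller SE.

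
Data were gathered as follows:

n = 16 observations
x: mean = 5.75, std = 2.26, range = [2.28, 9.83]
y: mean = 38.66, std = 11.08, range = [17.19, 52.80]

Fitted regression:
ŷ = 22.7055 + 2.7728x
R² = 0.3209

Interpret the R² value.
About 32.09% of the variability in y is accounted for by the regression on x (R² = 0.3209) — a moderate linear fit.

The coefficient of determination R² is the fraction of the total variation in y that the fitted line accounts for.

Here R² = 0.3209:
- Explained: 32.09% of the variation in y
- Unexplained (residual): 100% − 32.09% = 67.91%
- Rule of thumb (below 0.3 weak; 0.3 to below 0.7 moderate; 0.7 and above strong) → moderate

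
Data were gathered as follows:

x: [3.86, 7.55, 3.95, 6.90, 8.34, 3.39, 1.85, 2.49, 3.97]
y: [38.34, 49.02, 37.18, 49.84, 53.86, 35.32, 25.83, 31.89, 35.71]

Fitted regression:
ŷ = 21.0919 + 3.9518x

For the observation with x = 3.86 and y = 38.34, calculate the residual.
Residual = 1.9942

The residual is the difference between the actual value and the predicted value:

Residual = y - ŷ

Step 1: Calculate predicted value
ŷ = 21.0919 + 3.9518 × 3.86
ŷ = 36.3458

Step 2: Calculate residual
Residual = 38.34 - 36.3458
Residual = 1.9942

Sign check: y > ŷ, so the point is above the line and the fit underestimates here.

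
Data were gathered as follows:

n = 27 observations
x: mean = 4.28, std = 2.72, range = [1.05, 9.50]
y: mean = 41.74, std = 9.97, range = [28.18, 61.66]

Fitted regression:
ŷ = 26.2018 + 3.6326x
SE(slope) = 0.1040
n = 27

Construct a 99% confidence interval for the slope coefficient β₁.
The 99% CI for β₁ is (3.3427, 3.9225)

Confidence interval for the slope:

The 99% CI for β₁ is: β̂₁ ± t*(α/2, n-2) × SE(β̂₁)

Step 1: Find critical t-value
- Confidence level = 0.99
- Degrees of freedom = n - 2 = 27 - 2 = 25
- t*(α/2, 25) = 2.7874

Step 2: Calculate margin of error
Margin = 2.7874 × 0.1040 = 0.2899

Step 3: Construct interval
CI = 3.6326 ± 0.2899
CI = (3.3427, 3.9225)

Interpretation: intervals built this way capture the true β₁ in 99% of repeated samples; here the plausible range for the per-unit effect of x on y is 3.3427 to 3.9225.
The interval does not include 0, suggesting a significant linear relationship.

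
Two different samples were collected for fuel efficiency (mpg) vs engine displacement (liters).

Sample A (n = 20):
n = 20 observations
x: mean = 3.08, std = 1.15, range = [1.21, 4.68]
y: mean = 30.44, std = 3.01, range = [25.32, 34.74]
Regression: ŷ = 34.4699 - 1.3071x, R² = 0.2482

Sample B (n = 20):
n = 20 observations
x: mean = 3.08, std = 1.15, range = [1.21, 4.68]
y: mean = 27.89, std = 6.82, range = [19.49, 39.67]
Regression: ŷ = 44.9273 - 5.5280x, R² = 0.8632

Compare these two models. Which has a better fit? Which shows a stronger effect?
Model B has the better fit (R² = 0.8632 vs 0.2482). Model B shows the stronger effect (|β₁| = 5.5280 vs 1.3071).

Model Comparison:

Fit — compare R²:
- Model A: R² = 0.2482 → 24.82% of variance in fuel efficiency explained
- Model B: R² = 0.8632 → 86.32% of variance in fuel efficiency explained
- 0.8632 > 0.2482 → Model B has the better fit

Effect size (slope magnitude):
- Model A: β₁ = -1.3071 → predicted fuel efficiency falls 1.3071 mpg per additional liter of engine displacement
- Model B: β₁ = -5.5280 → predicted fuel efficiency falls 5.5280 mpg per additional liter of engine displacement
- |-1.3071| < |-5.5280| → Model B shows the stronger marginal effect

Note: A steeper slope doesn't make a better model if the scatter around the line is large.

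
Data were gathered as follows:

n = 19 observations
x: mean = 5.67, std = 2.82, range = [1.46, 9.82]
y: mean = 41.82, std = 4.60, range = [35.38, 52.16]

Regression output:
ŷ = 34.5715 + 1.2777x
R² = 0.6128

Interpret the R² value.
About 61.28% of the variability in y is accounted for by the regression on x (R² = 0.6128) — a moderate linear fit.

R² (coefficient of determination) measures the proportion of variance in y explained by the regression model.

Here R² = 0.6128:
- Explained: 61.28% of the variation in y
- Unexplained (residual): 100% − 61.28% = 38.72%
- Rule of thumb (below 0.3 weak; 0.3 to below 0.7 moderate; 0.7 and above strong) → moderate

Calculation: R² = 1 − (SS_res / SS_tot), where SS_res is the sum of squared residuals and SS_tot the total sum of squares.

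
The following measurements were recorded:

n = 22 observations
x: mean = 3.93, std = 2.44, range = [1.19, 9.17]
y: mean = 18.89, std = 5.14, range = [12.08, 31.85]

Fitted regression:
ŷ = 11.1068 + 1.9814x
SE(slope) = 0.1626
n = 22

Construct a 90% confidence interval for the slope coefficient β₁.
The 90% CI for β₁ is (1.7010, 2.2618)

Confidence interval for the slope:

The 90% CI for β₁ is: β̂₁ ± t*(α/2, n-2) × SE(β̂₁)

Step 1: Find critical t-value
- Confidence level = 0.9
- Degrees of freedom = n - 2 = 22 - 2 = 20
- t*(α/2, 20) = 1.7247

Step 2: Calculate margin of error
Margin = 1.7247 × 0.1626 = 0.2804

Step 3: Construct interval
CI = 1.9814 ± 0.2804
CI = (1.7010, 2.2618)

Interpretation: each one-unit increase in x is associated with a change in mean y of between 1.7010 and 2.2618, with 90% confidence.
The interval does not include 0, suggesting a significant linear relationship.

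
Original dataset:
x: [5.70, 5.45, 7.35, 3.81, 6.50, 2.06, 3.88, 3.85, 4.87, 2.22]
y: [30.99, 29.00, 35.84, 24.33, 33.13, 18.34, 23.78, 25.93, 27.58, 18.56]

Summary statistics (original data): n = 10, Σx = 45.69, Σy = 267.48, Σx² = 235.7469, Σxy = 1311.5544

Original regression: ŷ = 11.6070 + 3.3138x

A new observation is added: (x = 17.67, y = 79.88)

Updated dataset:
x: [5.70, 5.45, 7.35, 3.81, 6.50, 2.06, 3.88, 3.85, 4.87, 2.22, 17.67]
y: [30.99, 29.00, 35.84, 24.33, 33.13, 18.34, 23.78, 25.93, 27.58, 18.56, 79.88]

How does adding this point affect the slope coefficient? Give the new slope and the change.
New slope β₁ = 3.9462 versus 3.3138 before: a change of +0.6324 (+19.1%).

The new point has HIGH LEVERAGE: x = 17.67 is far from the original mean x̄ = 45.69/10 ≈ 4.57 (original range [2.06, 7.35]).

Step 1: Update the sums with the new point (n goes from 10 to 11)
Σx  = 45.69 + 17.67 = 63.36
Σy  = 267.48 + 79.88 = 347.36
Σx² = 235.7469 + 17.67² = 235.7469 + 312.2289 = 547.9758
Σxy = 1311.5544 + 17.67×79.88 = 1311.5544 + 1411.4796 = 2723.0340

Step 2: Recompute the slope with b₁ = (nΣxy − ΣxΣy) / (nΣx² − (Σx)²)
Numerator   = 11×2723.0340 − 63.36×347.36 = 29953.3740 − 22008.7296 = 7944.6444
Denominator = 11×547.9758 − 63.36² = 6027.7338 − 4014.4896 = 2013.2442
b₁(new) = 7944.6444 / 2013.2442 = 3.9462

(Same formula on the original sums: (10×1311.5544 − 45.69×267.48) / (10×235.7469 − 45.69²) = 894.3828 / 269.8929 = 3.3138, matching the given fit.)

Step 3: Change in slope
Δβ₁ = 3.9462 − 3.3138 = +0.6324
Relative change = +0.6324 / 3.3138 × 100% = +19.1%
→ the slope increases when the point is added.

Because the point sits above the extension of the original line at a high-leverage x, it tilts the fit up.
In practice: refit with and without it and report both if conclusions differ.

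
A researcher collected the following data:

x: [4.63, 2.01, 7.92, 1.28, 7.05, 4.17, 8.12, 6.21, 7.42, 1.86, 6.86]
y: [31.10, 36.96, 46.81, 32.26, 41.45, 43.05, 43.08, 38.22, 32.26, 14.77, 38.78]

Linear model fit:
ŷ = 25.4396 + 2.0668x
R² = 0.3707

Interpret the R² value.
About 37.07% of the variability in y is accounted for by the regression on x (R² = 0.3707) — a moderate linear fit.

The coefficient of determination R² is the fraction of the total variation in y that the fitted line accounts for.

Here R² = 0.3707:
- Explained: 37.07% of the variation in y
- Unexplained (residual): 100% − 37.07% = 62.93%
- Rule of thumb (below 0.3 weak; 0.3 to below 0.7 moderate; 0.7 and above strong) → moderate

Note: R² never decreases when predictors are added, so it should not be used alone to compare models of different size.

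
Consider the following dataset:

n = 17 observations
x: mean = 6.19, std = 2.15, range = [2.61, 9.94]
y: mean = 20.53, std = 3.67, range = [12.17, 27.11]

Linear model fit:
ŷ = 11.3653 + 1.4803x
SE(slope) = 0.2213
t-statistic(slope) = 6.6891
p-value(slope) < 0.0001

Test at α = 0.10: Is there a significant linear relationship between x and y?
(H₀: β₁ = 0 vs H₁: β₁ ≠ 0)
Reject H₀: p-value < 0.0001 < α = 0.10. The linear relationship is significant at the 10% level.

Hypothesis test for the slope coefficient:

H₀: β₁ = 0 (no linear relationship)
H₁: β₁ ≠ 0 (linear relationship exists)

Test statistic: t = β̂₁ / SE(β̂₁) = 1.4803 / 0.2213 = 6.6891

The p-value (<0.0001) is the probability, under H₀, of a t-statistic at least as extreme as |t| = 6.6891 (two-sided, df = n − 2 = 15).

Decision rule: reject H₀ if p-value < α.
p-value < 0.0001 < α = 0.10 → reject H₀.

At α = 0.10 the data do provide convincing evidence of a nonzero slope.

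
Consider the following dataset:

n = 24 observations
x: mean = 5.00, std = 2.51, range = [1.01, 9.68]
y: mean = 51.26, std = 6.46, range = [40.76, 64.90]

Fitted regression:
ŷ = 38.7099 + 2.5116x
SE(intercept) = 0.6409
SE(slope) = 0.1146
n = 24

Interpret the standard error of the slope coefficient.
The slope 2.5116 is pinned down to within about ±0.1146 (one SE) by these data — relative uncertainty 4.6%, i.e. precise.

SE(β̂₁) = s / √Sxx, where s is the residual standard deviation and Sxx = Σ(x − x̄)². It is the yardstick for how far β̂₁ = 2.5116 could plausibly be from the true slope.

Relative precision:
- SE / |β̂₁| = 0.1146 / 2.5116 = 4.6%
- Rule of thumb (under 20%: precise; 20% to under 50%: moderately precise; 50% or more: imprecise) → precise

Link to the t-test: t = β̂₁ / SE(β̂₁) = 2.5116 / 0.1146 = 21.9162, the statistic for H₀: β₁ = 0.

What drives SE(β̂₁): larger n (here n = 24) → smaller SE; wider spread of x values → smaller SE.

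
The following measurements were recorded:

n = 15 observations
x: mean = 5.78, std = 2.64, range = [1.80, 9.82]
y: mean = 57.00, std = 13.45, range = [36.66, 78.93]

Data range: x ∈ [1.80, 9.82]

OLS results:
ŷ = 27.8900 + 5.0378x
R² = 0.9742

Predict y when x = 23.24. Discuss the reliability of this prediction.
ŷ = 144.9685 (extrapolation — x = 23.24 lies outside [1.80, 9.82], so reliability is low).

Prediction calculation:
ŷ = 27.8900 + 5.0378 × 23.24
ŷ = 144.9685

Reliability:
- Data range: x ∈ [1.80, 9.82]
- Prediction point: x = 23.24 is 13.42 units above the observed range → this is EXTRAPOLATION, not interpolation

Why that matters here:
- R² describes fit only over the sampled x values; it says nothing about behaviour beyond them
- The standard error of prediction grows with (x − x̄)², and x = 23.24 is far from x̄ = 5.78

A defensible statement: 'if the linear trend continued to x = 23.24, y would be about 144.9685' — the premise is untested.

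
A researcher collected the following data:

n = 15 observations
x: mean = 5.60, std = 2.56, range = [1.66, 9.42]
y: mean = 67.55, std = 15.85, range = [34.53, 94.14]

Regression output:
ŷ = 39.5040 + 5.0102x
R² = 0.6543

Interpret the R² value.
R² = 0.6543 means 65.43% of the variation in y is explained by the linear relationship with x. This indicates a moderate fit.

The coefficient of determination R² is the fraction of the total variation in y that the fitted line accounts for.

Here R² = 0.6543:
- Explained: 65.43% of the variation in y
- Unexplained (residual): 100% − 65.43% = 34.57%
- Rule of thumb (below 0.3 weak; 0.3 to below 0.7 moderate; 0.7 and above strong) → moderate

Note: R² says nothing about causation, and a high R² does not by itself mean the linear form is appropriate — check the residuals.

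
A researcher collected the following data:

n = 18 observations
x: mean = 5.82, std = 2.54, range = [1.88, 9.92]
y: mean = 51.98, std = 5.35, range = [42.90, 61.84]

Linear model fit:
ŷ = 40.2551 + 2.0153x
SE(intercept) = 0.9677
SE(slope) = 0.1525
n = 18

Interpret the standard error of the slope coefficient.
The slope 2.0153 is pinned down to within about ±0.1525 (one SE) by these data — relative uncertainty 7.6%, i.e. precise.

SE(β̂₁) = 0.1525 says: if we drew many samples of n = 18 from the same population and refit each time, the fitted slopes would scatter with a standard deviation of roughly 0.1525 around the true β₁.

Relative precision:
- SE / |β̂₁| = 0.1525 / 2.0153 = 7.6%
- Rule of thumb (under 20%: precise; 20% to under 50%: moderately precise; 50% or more: imprecise) → precise

Link to the t-test: t = β̂₁ / SE(β̂₁) = 2.0153 / 0.1525 = 13.2151, the statistic for H₀: β₁ = 0.

What drives SE(β̂₁): larger n (here n = 18) → smaller SE; wider spread of x values → smaller SE.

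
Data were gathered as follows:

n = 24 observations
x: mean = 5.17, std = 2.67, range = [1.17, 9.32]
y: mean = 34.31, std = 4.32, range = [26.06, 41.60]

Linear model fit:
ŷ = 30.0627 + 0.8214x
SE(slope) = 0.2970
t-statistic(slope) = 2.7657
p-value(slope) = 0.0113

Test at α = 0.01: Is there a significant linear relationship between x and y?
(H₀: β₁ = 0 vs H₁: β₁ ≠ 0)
Fail to reject H₀: p-value = 0.0113 ≥ α = 0.01. The linear relationship is not significant at the 1% level.

Hypothesis test for the slope coefficient:

H₀: β₁ = 0 (no linear relationship)
H₁: β₁ ≠ 0 (linear relationship exists)

Test statistic: t = β̂₁ / SE(β̂₁) = 0.8214 / 0.2970 = 2.7657

p = 0.0113: how often a slope estimate this far from 0 (in SE units) would arise by chance if β₁ were truly 0.

Decision rule: reject H₀ if p-value < α.
p-value = 0.0113 ≥ α = 0.01 → fail to reject H₀.

At α = 0.01 the data do not provide convincing evidence of a nonzero slope.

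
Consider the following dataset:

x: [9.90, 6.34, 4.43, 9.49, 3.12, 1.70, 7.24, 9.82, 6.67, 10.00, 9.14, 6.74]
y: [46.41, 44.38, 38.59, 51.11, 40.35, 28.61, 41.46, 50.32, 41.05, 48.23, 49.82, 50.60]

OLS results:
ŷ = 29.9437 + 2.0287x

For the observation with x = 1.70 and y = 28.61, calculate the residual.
Residual = -4.7825

The residual is the difference between the actual value and the predicted value:

Residual = y - ŷ

Step 1: Calculate predicted value
ŷ = 29.9437 + 2.0287 × 1.70
ŷ = 33.3925

Step 2: Calculate residual
Residual = 28.61 - 33.3925
Residual = -4.7825

Interpretation: the model overestimates the actual value by 4.7825 at this point (negative residual → observation lies below the fitted line).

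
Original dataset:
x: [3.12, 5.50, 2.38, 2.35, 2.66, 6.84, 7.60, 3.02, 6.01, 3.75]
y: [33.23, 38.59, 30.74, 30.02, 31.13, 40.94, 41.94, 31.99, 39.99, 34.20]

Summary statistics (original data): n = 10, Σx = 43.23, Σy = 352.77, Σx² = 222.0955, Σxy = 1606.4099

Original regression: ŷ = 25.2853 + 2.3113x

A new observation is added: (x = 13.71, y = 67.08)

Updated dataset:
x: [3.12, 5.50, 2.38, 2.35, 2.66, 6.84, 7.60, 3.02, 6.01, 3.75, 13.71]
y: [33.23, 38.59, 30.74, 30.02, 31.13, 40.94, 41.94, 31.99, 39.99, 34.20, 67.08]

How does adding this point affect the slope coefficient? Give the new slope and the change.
Adding the point moves β₁ from 2.3113 to 3.0592, i.e. it increases by 0.7479 (+32.4%).

x = 13.71 lies well outside the original x-range [2.35, 7.60] (x̄ ≈ 4.32), so this observation has high leverage and can move the slope substantially.

Step 1: Update the sums with the new point (n goes from 10 to 11)
Σx  = 43.23 + 13.71 = 56.94
Σy  = 352.77 + 67.08 = 419.85
Σx² = 222.0955 + 13.71² = 222.0955 + 187.9641 = 410.0596
Σxy = 1606.4099 + 13.71×67.08 = 1606.4099 + 919.6668 = 2526.0767

Step 2: Recompute the slope with b₁ = (nΣxy − ΣxΣy) / (nΣx² − (Σx)²)
Numerator   = 11×2526.0767 − 56.94×419.85 = 27786.8437 − 23906.2590 = 3880.5847
Denominator = 11×410.0596 − 56.94² = 4510.6556 − 3242.1636 = 1268.4920
b₁(new) = 3880.5847 / 1268.4920 = 3.0592

(Same formula on the original sums: (10×1606.4099 − 43.23×352.77) / (10×222.0955 − 43.23²) = 813.8519 / 352.1221 = 2.3113, matching the given fit.)

Step 3: Change in slope
Δβ₁ = 3.0592 − 2.3113 = +0.7479
Relative change = +0.7479 / 2.3113 × 100% = +32.4%
→ the slope increases when the point is added.

Because the point sits above the extension of the original line at a high-leverage x, it tilts the fit up.
In practice: check such a point for data-entry or measurement error; refit with and without it and report both if conclusions differ.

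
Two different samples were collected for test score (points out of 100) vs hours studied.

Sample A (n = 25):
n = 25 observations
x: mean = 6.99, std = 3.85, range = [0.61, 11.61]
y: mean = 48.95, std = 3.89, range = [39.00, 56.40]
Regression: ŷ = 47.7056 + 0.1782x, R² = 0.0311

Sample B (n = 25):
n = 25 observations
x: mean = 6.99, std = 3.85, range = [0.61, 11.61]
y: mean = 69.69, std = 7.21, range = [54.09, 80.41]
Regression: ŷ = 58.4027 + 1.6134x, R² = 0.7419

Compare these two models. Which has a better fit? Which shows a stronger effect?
Model B has the better fit (R² = 0.7419 vs 0.0311). Model B shows the stronger effect (|β₁| = 1.6134 vs 0.1782).

Model Comparison:

Which explains more variance? (R²)
- Model A: R² = 0.0311 → 3.11% of variance in test score explained
- Model B: R² = 0.7419 → 74.19% of variance in test score explained
- 0.7419 > 0.0311 → Model B has the better fit

Strength of effect — compare |β₁|:
- Model A: β₁ = 0.1782 → predicted test score rises 0.1782 points per additional hour of study time
- Model B: β₁ = 1.6134 → predicted test score rises 1.6134 points per additional hour of study time
- |0.1782| < |1.6134| → Model B shows the stronger marginal effect

Notes:
- R² measures how tightly points cluster around the line; β₁ measures how steep the line is — they answer different questions.
- A better fit (higher R²) doesn't necessarily mean a more important relationship.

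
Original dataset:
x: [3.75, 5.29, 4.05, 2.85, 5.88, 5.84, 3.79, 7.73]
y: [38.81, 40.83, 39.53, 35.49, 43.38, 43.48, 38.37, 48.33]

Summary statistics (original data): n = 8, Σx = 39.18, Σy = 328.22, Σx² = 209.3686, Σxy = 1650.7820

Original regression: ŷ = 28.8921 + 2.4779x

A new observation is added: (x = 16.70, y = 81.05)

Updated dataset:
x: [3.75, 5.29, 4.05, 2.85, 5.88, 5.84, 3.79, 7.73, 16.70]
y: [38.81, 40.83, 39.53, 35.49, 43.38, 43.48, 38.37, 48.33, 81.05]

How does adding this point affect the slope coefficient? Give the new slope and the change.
Adding the point moves β₁ from 2.4779 to 3.2780, i.e. it increases by 0.8001 (+32.3%).

x = 16.70 lies well outside the original x-range [2.85, 7.73] (x̄ ≈ 4.90), so this observation has high leverage and can move the slope substantially.

Step 1: Update the sums with the new point (n goes from 8 to 9)
Σx  = 39.18 + 16.70 = 55.88
Σy  = 328.22 + 81.05 = 409.27
Σx² = 209.3686 + 16.70² = 209.3686 + 278.8900 = 488.2586
Σxy = 1650.7820 + 16.70×81.05 = 1650.7820 + 1353.5350 = 3004.3170

Step 2: Recompute the slope with b₁ = (nΣxy − ΣxΣy) / (nΣx² − (Σx)²)
Numerator   = 9×3004.3170 − 55.88×409.27 = 27038.8530 − 22870.0076 = 4168.8454
Denominator = 9×488.2586 − 55.88² = 4394.3274 − 3122.5744 = 1271.7530
b₁(new) = 4168.8454 / 1271.7530 = 3.2780

(Same formula on the original sums: (8×1650.7820 − 39.18×328.22) / (8×209.3686 − 39.18²) = 346.5964 / 139.8764 = 2.4779, matching the given fit.)

Step 3: Change in slope
Δβ₁ = 3.2780 − 2.4779 = +0.8001
Relative change = +0.8001 / 2.4779 × 100% = +32.3%
→ the slope increases when the point is added.

A high-leverage point only changes the slope if it is off the original line; here y = 81.05 is above the original trend, so the slope increases.
In practice: investigate whether it comes from the same population as the rest of the sample.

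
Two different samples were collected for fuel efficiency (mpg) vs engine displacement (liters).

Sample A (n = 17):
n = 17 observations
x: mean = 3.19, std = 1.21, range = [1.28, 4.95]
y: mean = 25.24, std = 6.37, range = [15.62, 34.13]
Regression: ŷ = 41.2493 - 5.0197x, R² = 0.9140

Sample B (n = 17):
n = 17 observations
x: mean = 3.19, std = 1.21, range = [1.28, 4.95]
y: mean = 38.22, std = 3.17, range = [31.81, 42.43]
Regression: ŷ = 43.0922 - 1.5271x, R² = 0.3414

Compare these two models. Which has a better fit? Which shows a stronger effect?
Model A has the better fit (R² = 0.9140 vs 0.3414). Model A shows the stronger effect (|β₁| = 5.0197 vs 1.5271).

Model Comparison:

Which explains more variance? (R²)
- Model A: R² = 0.9140 → 91.40% of variance in fuel efficiency explained
- Model B: R² = 0.3414 → 34.14% of variance in fuel efficiency explained
- 0.9140 > 0.3414 → Model A has the better fit

Strength of effect — compare |β₁|:
- Model A: β₁ = -5.0197 → predicted fuel efficiency falls 5.0197 mpg per additional liter of engine displacement
- Model B: β₁ = -1.5271 → predicted fuel efficiency falls 1.5271 mpg per additional liter of engine displacement
- |-5.0197| > |-1.5271| → Model A shows the stronger marginal effect

Notes:
- A steeper slope doesn't make a better model if the scatter around the line is large.
- The two samples could reflect different populations, time periods, or measurement quality.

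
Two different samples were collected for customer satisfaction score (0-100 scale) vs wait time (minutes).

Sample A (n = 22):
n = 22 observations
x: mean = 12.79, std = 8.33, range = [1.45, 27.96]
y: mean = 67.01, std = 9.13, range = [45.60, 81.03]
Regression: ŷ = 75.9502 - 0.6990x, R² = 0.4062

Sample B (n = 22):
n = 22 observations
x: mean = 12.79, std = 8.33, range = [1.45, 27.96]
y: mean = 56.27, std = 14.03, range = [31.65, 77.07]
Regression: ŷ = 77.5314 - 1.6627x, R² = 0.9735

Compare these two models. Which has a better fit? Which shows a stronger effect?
Model B has the better fit (R² = 0.9735 vs 0.4062). Model B shows the stronger effect (|β₁| = 1.6627 vs 0.6990).

Model Comparison:

Goodness of fit (R²):
- Model A: R² = 0.4062 → 40.62% of variance in satisfaction score explained
- Model B: R² = 0.9735 → 97.35% of variance in satisfaction score explained
- 0.9735 > 0.4062 → Model B has the better fit

Strength of effect — compare |β₁|:
- Model A: β₁ = -0.6990 → predicted satisfaction score falls 0.6990 points per additional minute of wait time
- Model B: β₁ = -1.6627 → predicted satisfaction score falls 1.6627 points per additional minute of wait time
- |-0.6990| < |-1.6627| → Model B shows the stronger marginal effect

Notes:
- A steeper slope doesn't make a better model if the scatter around the line is large.
- A better fit (higher R²) doesn't necessarily mean a more important relationship.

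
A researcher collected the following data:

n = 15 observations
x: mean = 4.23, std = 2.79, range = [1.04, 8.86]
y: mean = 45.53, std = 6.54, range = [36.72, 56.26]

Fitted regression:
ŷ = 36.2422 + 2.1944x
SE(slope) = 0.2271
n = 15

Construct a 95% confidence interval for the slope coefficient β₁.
The 95% CI for β₁ is (1.7038, 2.6850)

Confidence interval for the slope:

The 95% CI for β₁ is: β̂₁ ± t*(α/2, n-2) × SE(β̂₁)

Step 1: Find critical t-value
- Confidence level = 0.95
- Degrees of freedom = n - 2 = 15 - 2 = 13
- t*(α/2, 13) = 2.1604

Step 2: Calculate margin of error
Margin = 2.1604 × 0.2271 = 0.4906

Step 3: Construct interval
CI = 2.1944 ± 0.4906
CI = (1.7038, 2.6850)

Interpretation: each one-unit increase in x is associated with a change in mean y of between 1.7038 and 2.6850, with 95% confidence.
Both endpoints are positive, so the data support a genuinely positive slope at this confidence level.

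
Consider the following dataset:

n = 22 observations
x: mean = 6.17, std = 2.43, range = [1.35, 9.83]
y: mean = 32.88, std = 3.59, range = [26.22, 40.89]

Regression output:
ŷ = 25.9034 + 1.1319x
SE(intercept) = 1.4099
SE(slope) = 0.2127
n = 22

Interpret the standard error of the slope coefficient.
SE(slope) = 0.2127 measures the uncertainty in the estimated slope. The coefficient is estimated precisely (SE/|β̂₁| = 18.8%).

SE(β̂₁) = 0.2127 says: if we drew many samples of n = 22 from the same population and refit each time, the fitted slopes would scatter with a standard deviation of roughly 0.2127 around the true β₁.

Relative precision:
- SE / |β̂₁| = 0.2127 / 1.1319 = 18.8%
- Rule of thumb (under 20%: precise; 20% to under 50%: moderately precise; 50% or more: imprecise) → precise

Link to the t-test: t = β̂₁ / SE(β̂₁) = 1.1319 / 0.2127 = 5.3216, the statistic for H₀: β₁ = 0.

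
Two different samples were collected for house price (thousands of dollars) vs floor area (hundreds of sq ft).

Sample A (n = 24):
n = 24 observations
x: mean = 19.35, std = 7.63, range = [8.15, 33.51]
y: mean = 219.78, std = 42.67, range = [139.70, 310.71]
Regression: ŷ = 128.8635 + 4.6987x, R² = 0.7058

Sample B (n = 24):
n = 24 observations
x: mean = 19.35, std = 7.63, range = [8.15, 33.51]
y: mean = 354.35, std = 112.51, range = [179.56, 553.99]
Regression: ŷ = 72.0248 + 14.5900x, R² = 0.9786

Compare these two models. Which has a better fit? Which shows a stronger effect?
Model B has the better fit (R² = 0.9786 vs 0.7058). Model B shows the stronger effect (|β₁| = 14.5900 vs 4.6987).

Model Comparison:

Which explains more variance? (R²)
- Model A: R² = 0.7058 → 70.58% of variance in house price explained
- Model B: R² = 0.9786 → 97.86% of variance in house price explained
- 0.9786 > 0.7058 → Model B has the better fit

Which has the larger per-hundred sq ft effect? (|β₁|)
- Model A: β₁ = 4.6987 → predicted house price rises 4.6987 thousand dollars per additional hundred sq ft of floor area
- Model B: β₁ = 14.5900 → predicted house price rises 14.5900 thousand dollars per additional hundred sq ft of floor area
- |4.6987| < |14.5900| → Model B shows the stronger marginal effect

Notes:
- R² measures how tightly points cluster around the line; β₁ measures how steep the line is — they answer different questions.
- A steeper slope doesn't make a better model if the scatter around the line is large.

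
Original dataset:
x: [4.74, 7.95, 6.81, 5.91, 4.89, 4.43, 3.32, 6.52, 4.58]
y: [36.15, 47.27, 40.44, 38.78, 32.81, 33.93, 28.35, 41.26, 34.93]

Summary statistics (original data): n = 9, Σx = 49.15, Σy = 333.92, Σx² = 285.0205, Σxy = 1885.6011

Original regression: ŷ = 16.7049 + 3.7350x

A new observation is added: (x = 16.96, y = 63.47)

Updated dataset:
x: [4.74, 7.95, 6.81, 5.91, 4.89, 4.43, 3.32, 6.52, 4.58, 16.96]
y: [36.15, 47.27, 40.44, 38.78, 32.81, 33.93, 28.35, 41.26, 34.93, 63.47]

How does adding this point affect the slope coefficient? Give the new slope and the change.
New slope β₁ = 2.4697 versus 3.7350 before: a change of -1.2653 (-33.9%).

The new point has HIGH LEVERAGE: x = 16.96 is far from the original mean x̄ = 49.15/9 ≈ 5.46 (original range [3.32, 7.95]).

Step 1: Update the sums with the new point (n goes from 9 to 10)
Σx  = 49.15 + 16.96 = 66.11
Σy  = 333.92 + 63.47 = 397.39
Σx² = 285.0205 + 16.96² = 285.0205 + 287.6416 = 572.6621
Σxy = 1885.6011 + 16.96×63.47 = 1885.6011 + 1076.4512 = 2962.0523

Step 2: Recompute the slope with b₁ = (nΣxy − ΣxΣy) / (nΣx² − (Σx)²)
Numerator   = 10×2962.0523 − 66.11×397.39 = 29620.5230 − 26271.4529 = 3349.0701
Denominator = 10×572.6621 − 66.11² = 5726.6210 − 4370.5321 = 1356.0889
b₁(new) = 3349.0701 / 1356.0889 = 2.4697

(Same formula on the original sums: (9×1885.6011 − 49.15×333.92) / (9×285.0205 − 49.15²) = 558.2419 / 149.4620 = 3.7350, matching the given fit.)

Step 3: Change in slope
Δβ₁ = 2.4697 − 3.7350 = -1.2653
Relative change = -1.2653 / 3.7350 × 100% = -33.9%
→ the slope decreases when the point is added.

A high-leverage point only changes the slope if it is off the original line; here y = 63.47 is below the original trend, so the slope decreases.
In practice: investigate whether it comes from the same population as the rest of the sample; refit with and without it and report both if conclusions differ.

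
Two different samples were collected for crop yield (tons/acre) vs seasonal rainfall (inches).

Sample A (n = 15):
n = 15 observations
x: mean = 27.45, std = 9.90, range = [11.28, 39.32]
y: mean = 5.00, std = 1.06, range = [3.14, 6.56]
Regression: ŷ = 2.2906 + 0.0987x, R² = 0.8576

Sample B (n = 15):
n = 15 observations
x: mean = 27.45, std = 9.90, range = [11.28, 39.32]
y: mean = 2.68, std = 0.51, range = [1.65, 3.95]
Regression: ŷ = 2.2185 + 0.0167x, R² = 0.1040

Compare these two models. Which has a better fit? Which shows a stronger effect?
Model A has the better fit (R² = 0.8576 vs 0.1040). Model A shows the stronger effect (|β₁| = 0.0987 vs 0.0167).

Model Comparison:

Which explains more variance? (R²)
- Model A: R² = 0.8576 → 85.76% of variance in crop yield explained
- Model B: R² = 0.1040 → 10.40% of variance in crop yield explained
- 0.8576 > 0.1040 → Model A has the better fit

Strength of effect — compare |β₁|:
- Model A: β₁ = 0.0987 → predicted crop yield rises 0.0987 tons/acre per additional inch of rainfall
- Model B: β₁ = 0.0167 → predicted crop yield rises 0.0167 tons/acre per additional inch of rainfall
- |0.0987| > |0.0167| → Model A shows the stronger marginal effect

Note: The two samples could reflect different populations, time periods, or measurement quality.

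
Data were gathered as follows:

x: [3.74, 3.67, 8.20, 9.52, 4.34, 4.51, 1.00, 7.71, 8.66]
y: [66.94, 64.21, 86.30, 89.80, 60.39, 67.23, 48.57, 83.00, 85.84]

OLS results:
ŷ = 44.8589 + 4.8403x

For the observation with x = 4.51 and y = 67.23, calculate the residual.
Residual = 0.5413

The residual is the difference between the actual value and the predicted value:

Residual = y - ŷ

Step 1: Calculate predicted value
ŷ = 44.8589 + 4.8403 × 4.51
ŷ = 66.6887

Step 2: Calculate residual
Residual = 67.23 - 66.6887
Residual = 0.5413

The residual is positive, so the observed y = 67.23 sits above the regression line (the line underestimates it by 0.5413).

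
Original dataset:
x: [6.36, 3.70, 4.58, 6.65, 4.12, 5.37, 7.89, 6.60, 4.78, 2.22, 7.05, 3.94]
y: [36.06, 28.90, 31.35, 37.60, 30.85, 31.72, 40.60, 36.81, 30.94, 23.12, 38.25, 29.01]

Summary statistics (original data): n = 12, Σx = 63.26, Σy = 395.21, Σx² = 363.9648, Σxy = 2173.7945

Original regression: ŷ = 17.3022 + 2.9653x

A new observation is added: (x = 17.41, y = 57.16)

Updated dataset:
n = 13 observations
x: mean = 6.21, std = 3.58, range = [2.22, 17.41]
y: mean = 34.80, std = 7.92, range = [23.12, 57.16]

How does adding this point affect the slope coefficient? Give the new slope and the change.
Adding the point moves β₁ from 2.9653 to 2.1733, i.e. it decreases by 0.7920 (-26.7%).

The new point has HIGH LEVERAGE: x = 17.41 is far from the original mean x̄ = 63.26/12 ≈ 5.27 (original range [2.22, 7.89]).

Step 1: Update the sums with the new point (n goes from 12 to 13)
Σx  = 63.26 + 17.41 = 80.67
Σy  = 395.21 + 57.16 = 452.37
Σx² = 363.9648 + 17.41² = 363.9648 + 303.1081 = 667.0729
Σxy = 2173.7945 + 17.41×57.16 = 2173.7945 + 995.1556 = 3168.9501

Step 2: Recompute the slope with b₁ = (nΣxy − ΣxΣy) / (nΣx² − (Σx)²)
Numerator   = 13×3168.9501 − 80.67×452.37 = 41196.3513 − 36492.6879 = 4703.6634
Denominator = 13×667.0729 − 80.67² = 8671.9477 − 6507.6489 = 2164.2988
b₁(new) = 4703.6634 / 2164.2988 = 2.1733

(Same formula on the original sums: (12×2173.7945 − 63.26×395.21) / (12×363.9648 − 63.26²) = 1084.5494 / 365.7500 = 2.9653, matching the given fit.)

Step 3: Change in slope
Δβ₁ = 2.1733 − 2.9653 = -0.7920
Relative change = -0.7920 / 2.9653 × 100% = -26.7%
→ the slope decreases when the point is added.

A high-leverage point only changes the slope if it is off the original line; here y = 57.16 is below the original trend, so the slope decreases.
In practice: investigate whether it comes from the same population as the rest of the sample; refit with and without it and report both if conclusions differ.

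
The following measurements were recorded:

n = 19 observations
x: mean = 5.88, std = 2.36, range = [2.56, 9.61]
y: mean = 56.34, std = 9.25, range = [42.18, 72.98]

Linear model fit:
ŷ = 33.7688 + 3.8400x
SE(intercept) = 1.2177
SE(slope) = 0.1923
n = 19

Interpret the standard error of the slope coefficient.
The slope 3.8400 is pinned down to within about ±0.1923 (one SE) by these data — relative uncertainty 5.0%, i.e. precise.

What SE measures:
- The standard error quantifies the sampling variability of the coefficient estimate
- It is the estimated standard deviation of β̂₁ across hypothetical repeated samples of the same size
- Smaller SE → more precise estimate

Relative precision:
- SE / |β̂₁| = 0.1923 / 3.8400 = 5.0%
- Rule of thumb (under 20%: precise; 20% to under 50%: moderately precise; 50% or more: imprecise) → precise

Link to the t-test: t = β̂₁ / SE(β̂₁) = 3.8400 / 0.1923 = 19.9688, the statistic for H₀: β₁ = 0.

What drives SE(β̂₁): wider spread of x values → smaller SE.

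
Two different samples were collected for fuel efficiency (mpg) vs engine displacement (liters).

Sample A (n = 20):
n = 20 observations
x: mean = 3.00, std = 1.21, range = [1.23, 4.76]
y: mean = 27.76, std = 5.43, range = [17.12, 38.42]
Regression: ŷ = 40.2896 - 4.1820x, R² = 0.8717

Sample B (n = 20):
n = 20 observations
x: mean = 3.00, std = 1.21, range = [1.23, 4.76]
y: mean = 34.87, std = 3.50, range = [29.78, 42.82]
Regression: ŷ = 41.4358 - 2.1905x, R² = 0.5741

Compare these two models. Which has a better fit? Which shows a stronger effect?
Model A has the better fit (R² = 0.8717 vs 0.5741). Model A shows the stronger effect (|β₁| = 4.1820 vs 2.1905).

Model Comparison:

Which explains more variance? (R²)
- Model A: R² = 0.8717 → 87.17% of variance in fuel efficiency explained
- Model B: R² = 0.5741 → 57.41% of variance in fuel efficiency explained
- 0.8717 > 0.5741 → Model A has the better fit

Effect size (slope magnitude):
- Model A: β₁ = -4.1820 → predicted fuel efficiency falls 4.1820 mpg per additional liter of engine displacement
- Model B: β₁ = -2.1905 → predicted fuel efficiency falls 2.1905 mpg per additional liter of engine displacement
- |-4.1820| > |-2.1905| → Model A shows the stronger marginal effect

Note: A steeper slope doesn't make a better model if the scatter around the line is large.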